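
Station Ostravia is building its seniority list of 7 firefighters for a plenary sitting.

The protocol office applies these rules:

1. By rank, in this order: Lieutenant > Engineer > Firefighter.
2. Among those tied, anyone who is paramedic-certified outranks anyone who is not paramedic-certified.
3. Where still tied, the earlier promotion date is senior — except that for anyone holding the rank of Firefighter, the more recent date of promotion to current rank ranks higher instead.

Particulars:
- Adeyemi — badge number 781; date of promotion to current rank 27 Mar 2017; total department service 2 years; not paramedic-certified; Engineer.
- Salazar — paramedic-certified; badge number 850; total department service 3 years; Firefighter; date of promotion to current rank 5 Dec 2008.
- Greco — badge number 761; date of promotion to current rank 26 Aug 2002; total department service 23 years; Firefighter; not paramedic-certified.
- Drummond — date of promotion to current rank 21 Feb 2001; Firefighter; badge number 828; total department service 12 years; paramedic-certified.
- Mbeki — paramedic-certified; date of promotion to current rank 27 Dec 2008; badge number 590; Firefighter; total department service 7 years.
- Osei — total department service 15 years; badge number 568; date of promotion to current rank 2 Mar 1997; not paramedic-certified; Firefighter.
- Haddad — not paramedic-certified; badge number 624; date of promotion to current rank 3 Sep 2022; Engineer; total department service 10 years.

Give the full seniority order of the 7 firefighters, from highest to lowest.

By rank: Adeyemi and Haddad (Engineer); then Mbeki, Salazar, Drummond, Greco and Osei (Firefighter).
Adeyemi and Haddad are each not paramedic-certified, so the next rule applies.
Among Adeyemi and Haddad, by date of promotion to current rank (earlier first): Adeyemi (27 Mar 2017) before Haddad (3 Sep 2022).
Among Mbeki, Salazar, Drummond, Greco and Osei, paramedic-certified before not paramedic-certified: Mbeki, Salazar and Drummond (paramedic-certified) before Greco and Osei (not paramedic-certified).
Among Mbeki, Salazar and Drummond, by date of promotion to current rank (later first) (reversed rule for this group): Mbeki (27 Dec 2008) before Salazar (5 Dec 2008) before Drummond (21 Feb 2001).
Among Greco and Osei, by date of promotion to current rank (later first) (reversed rule for this group): Greco (26 Aug 2002) before Osei (2 Mar 1997).
Full order: Adeyemi, Haddad, Mbeki, Salazar, Drummond, Greco, Osei.

Adeyemi, Haddad, Mbeki, Salazar, Drummond, Greco, Osei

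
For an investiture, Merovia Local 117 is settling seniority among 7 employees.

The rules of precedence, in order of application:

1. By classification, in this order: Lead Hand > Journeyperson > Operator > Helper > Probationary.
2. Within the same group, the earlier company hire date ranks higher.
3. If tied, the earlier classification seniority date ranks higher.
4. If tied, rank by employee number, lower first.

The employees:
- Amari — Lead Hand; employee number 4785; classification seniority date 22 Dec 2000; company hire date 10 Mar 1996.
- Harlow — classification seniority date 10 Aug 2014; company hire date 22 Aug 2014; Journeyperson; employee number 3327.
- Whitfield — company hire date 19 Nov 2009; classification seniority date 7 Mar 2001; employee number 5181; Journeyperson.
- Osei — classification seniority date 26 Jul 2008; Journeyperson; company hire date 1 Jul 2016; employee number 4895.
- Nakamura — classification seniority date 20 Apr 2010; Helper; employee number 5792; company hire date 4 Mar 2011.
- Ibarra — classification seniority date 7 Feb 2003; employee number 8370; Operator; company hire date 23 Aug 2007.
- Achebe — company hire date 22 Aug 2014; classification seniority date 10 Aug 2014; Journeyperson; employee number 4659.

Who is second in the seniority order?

By classification: Amari (Lead Hand); then Whitfield, Harlow, Achebe and Osei (Journeyperson); then Ibarra (Operator); then Nakamura (Helper).
Among Whitfield, Harlow, Achebe and Osei, by company hire date (earlier first): Whitfield (19 Nov 2009) before Harlow and Achebe (22 Aug 2014) before Osei (1 Jul 2016).
Harlow and Achebe both have classification seniority date 10 Aug 2014, so the next rule applies.
Among Harlow and Achebe, by employee number (lower first): Harlow (3327) before Achebe (4659).
Order: Amari, Whitfield, Harlow, Achebe, Osei, Ibarra, Nakamura.

Whitfield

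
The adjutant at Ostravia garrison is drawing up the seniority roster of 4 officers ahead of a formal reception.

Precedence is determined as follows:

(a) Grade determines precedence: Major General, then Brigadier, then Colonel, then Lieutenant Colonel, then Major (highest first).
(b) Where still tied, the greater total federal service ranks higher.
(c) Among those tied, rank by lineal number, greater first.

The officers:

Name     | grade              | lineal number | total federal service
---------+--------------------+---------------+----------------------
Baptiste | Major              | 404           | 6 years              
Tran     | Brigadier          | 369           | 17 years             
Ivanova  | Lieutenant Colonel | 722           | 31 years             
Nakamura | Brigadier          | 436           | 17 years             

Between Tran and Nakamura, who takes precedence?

By grade: Nakamura and Tran (Brigadier); then Ivanova (Lieutenant Colonel); then Baptiste (Major).
Nakamura and Tran both have total federal service 17 years, so the next rule applies.
Among Nakamura and Tran, by lineal number (higher first): Nakamura (436) before Tran (369).
So Nakamura takes precedence.

Nakamura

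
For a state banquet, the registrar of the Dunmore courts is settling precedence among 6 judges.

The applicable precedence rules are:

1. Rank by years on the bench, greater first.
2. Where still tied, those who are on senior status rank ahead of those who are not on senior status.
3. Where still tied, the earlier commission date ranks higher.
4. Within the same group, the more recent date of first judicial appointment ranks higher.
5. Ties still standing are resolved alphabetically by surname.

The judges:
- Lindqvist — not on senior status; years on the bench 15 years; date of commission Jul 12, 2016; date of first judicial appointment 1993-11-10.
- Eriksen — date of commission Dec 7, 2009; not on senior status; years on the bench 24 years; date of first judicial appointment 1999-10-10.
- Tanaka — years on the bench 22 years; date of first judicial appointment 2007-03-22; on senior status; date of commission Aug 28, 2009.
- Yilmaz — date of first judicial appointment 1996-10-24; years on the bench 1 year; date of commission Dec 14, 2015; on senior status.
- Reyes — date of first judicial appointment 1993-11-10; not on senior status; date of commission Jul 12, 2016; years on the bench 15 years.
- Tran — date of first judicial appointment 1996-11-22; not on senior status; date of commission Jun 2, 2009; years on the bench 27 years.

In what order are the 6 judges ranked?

Tran, Eriksen, Tanaka, Lindqvist, Reyes, Yilmaz

By years on the bench (higher first): Tran (27 years); then Eriksen (24 years); then Tanaka (22 years); then Lindqvist and Reyes (both 15 years); then Yilmaz (1 year).
Lindqvist and Reyes are each not on senior status, so the next rule applies.
Lindqvist and Reyes both have date of commission Jul 12, 2016, so the next rule applies.
Lindqvist and Reyes both have date of first judicial appointment 1993-11-10, so the next rule applies.
Among Lindqvist and Reyes, alphabetically by surname: Lindqvist before Reyes.
Full order: Tran, Eriksen, Tanaka, Lindqvist, Reyes, Yilmaz.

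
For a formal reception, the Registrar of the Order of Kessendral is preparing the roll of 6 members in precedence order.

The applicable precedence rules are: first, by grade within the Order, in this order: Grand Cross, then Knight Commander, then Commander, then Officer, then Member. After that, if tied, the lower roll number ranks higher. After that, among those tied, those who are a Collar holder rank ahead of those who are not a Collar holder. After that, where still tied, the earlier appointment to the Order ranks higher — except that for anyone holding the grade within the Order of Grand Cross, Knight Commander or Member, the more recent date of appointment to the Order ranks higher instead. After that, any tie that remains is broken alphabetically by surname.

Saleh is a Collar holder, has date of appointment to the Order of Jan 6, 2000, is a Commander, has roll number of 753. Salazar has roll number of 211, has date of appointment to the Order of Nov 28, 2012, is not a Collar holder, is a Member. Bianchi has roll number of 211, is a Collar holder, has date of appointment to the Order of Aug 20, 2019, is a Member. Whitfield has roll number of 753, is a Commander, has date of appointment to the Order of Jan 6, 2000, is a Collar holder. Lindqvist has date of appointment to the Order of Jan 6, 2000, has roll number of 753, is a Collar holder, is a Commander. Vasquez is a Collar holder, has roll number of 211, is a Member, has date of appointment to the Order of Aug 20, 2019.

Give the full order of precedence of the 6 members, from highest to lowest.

By grade within the Order: Lindqvist, Saleh and Whitfield (Commander); then Bianchi, Vasquez and Salazar (Member).
Lindqvist, Saleh and Whitfield all have roll number 753, so the next rule applies.
Lindqvist, Saleh and Whitfield are each a Collar holder, so the next rule applies.
Lindqvist, Saleh and Whitfield all have date of appointment to the Order Jan 6, 2000, so the next rule applies.
Among Lindqvist, Saleh and Whitfield, alphabetically by surname: Lindqvist before Saleh before Whitfield.
Bianchi, Vasquez and Salazar all have roll number 211, so the next rule applies.
Among Bianchi, Vasquez and Salazar, a Collar holder before not a Collar holder: Bianchi and Vasquez (a Collar holder) before Salazar (not a Collar holder).
Bianchi and Vasquez both have date of appointment to the Order Aug 20, 2019, so the next rule applies.
Among Bianchi and Vasquez, alphabetically by surname: Bianchi before Vasquez.
Full order: Lindqvist, Saleh, Whitfield, Bianchi, Vasquez, Salazar.

Lindqvist, Saleh, Whitfield, Bianchi, Vasquez, Salazar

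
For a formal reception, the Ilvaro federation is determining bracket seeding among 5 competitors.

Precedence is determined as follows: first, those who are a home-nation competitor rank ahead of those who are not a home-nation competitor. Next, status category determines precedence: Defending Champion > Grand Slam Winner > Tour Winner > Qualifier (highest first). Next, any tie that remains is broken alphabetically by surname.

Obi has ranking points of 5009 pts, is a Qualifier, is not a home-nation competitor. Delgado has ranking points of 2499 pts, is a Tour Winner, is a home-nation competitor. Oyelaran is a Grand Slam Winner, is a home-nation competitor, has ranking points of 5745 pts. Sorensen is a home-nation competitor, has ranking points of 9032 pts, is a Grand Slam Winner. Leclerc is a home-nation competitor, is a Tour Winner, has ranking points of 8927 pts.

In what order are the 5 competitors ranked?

By the first rule: Oyelaran, Sorensen, Delgado and Leclerc (each a home-nation competitor); then Obi (not a home-nation competitor).
Among Oyelaran, Sorensen, Delgado and Leclerc, by status category: Oyelaran and Sorensen (Grand Slam Winner) before Delgado and Leclerc (Tour Winner).
Among Oyelaran and Sorensen, alphabetically by surname: Oyelaran before Sorensen.
Among Delgado and Leclerc, alphabetically by surname: Delgado before Leclerc.
Full order: Oyelaran, Sorensen, Delgado, Leclerc, Obi.

Oyelaran, Sorensen, Delgado, Leclerc, Obi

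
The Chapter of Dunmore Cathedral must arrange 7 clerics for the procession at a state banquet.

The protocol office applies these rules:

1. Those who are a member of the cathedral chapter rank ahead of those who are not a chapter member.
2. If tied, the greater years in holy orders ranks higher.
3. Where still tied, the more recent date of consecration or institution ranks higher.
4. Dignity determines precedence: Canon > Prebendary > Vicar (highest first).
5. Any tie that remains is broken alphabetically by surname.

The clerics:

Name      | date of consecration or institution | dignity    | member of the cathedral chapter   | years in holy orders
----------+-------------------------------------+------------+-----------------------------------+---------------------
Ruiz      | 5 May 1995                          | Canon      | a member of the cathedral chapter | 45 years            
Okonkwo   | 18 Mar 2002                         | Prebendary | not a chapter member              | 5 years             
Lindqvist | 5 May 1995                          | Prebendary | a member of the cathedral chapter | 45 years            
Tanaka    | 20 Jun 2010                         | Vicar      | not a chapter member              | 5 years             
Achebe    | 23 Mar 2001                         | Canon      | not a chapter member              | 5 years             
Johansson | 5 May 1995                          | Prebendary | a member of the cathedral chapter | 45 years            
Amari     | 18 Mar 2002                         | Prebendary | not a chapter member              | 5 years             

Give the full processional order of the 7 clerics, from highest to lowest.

By the first rule: Ruiz, Johansson and Lindqvist (each a member of the cathedral chapter); then Tanaka, Amari, Okonkwo and Achebe (each not a chapter member).
Ruiz, Johansson and Lindqvist all have years in holy orders 45 years, so the next rule applies.
Ruiz, Johansson and Lindqvist all have date of consecration or institution 5 May 1995, so the next rule applies.
Among Ruiz, Johansson and Lindqvist, by dignity: Ruiz (Canon) before Johansson and Lindqvist (Prebendary).
Among Johansson and Lindqvist, alphabetically by surname: Johansson before Lindqvist.
Tanaka, Amari, Okonkwo and Achebe all have years in holy orders 5 years, so the next rule applies.
Among Tanaka, Amari, Okonkwo and Achebe, by date of consecration or institution (later first): Tanaka (20 Jun 2010) before Amari and Okonkwo (18 Mar 2002) before Achebe (23 Mar 2001).
Amari and Okonkwo are each Prebendary, so the next rule applies.
Among Amari and Okonkwo, alphabetically by surname: Amari before Okonkwo.
Full order: Ruiz, Johansson, Lindqvist, Tanaka, Amari, Okonkwo, Achebe.

Ruiz, Johansson, Lindqvist, Tanaka, Amari, Okonkwo, Achebe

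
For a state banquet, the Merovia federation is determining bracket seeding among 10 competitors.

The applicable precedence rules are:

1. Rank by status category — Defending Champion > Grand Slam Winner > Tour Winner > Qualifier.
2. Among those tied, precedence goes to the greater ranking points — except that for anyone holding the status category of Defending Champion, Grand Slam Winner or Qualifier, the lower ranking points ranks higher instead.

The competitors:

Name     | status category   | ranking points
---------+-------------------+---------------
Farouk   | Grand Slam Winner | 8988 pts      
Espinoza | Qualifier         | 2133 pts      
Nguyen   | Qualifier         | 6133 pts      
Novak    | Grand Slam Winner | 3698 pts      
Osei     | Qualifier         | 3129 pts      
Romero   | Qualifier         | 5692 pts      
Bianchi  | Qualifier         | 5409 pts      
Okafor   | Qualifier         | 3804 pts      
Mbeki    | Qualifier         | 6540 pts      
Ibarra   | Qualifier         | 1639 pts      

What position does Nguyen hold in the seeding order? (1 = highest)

9

By status category: Novak and Farouk (Grand Slam Winner); then Ibarra, Espinoza, Osei, Okafor, Bianchi, Romero, Nguyen and Mbeki (Qualifier).
Among Novak and Farouk, by ranking points (lower first) (reversed rule for this group): Novak (3698 pts) before Farouk (8988 pts).
Among Ibarra, Espinoza, Osei, Okafor, Bianchi, Romero, Nguyen and Mbeki, by ranking points (lower first) (reversed rule for this group): Ibarra (1639 pts) before Espinoza (2133 pts) before Osei (3129 pts) before Okafor (3804 pts) before Bianchi (5409 pts) before Romero (5692 pts) before Nguyen (6133 pts) before Mbeki (6540 pts).
Order: Novak, Farouk, Ibarra, Espinoza, Osei, Okafor, Bianchi, Romero, Nguyen, Mbeki. So position 9.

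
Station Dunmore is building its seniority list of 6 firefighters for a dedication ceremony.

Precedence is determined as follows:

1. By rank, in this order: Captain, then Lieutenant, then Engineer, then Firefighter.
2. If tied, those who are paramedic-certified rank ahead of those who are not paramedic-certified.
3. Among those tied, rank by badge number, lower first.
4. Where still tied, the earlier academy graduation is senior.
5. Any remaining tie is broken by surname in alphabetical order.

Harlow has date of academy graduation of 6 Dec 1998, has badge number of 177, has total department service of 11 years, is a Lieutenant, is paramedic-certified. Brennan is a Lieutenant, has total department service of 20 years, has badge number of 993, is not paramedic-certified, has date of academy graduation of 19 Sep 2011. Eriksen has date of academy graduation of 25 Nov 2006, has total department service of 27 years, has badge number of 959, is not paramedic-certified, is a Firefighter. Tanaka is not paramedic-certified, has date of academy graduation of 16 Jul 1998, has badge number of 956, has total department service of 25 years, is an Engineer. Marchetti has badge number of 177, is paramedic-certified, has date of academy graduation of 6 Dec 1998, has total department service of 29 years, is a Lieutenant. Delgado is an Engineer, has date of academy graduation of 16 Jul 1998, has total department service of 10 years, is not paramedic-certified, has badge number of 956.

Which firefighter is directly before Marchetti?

By rank: Harlow, Marchetti and Brennan (Lieutenant); then Delgado and Tanaka (Engineer); then Eriksen (Firefighter).
Among Harlow, Marchetti and Brennan, paramedic-certified before not paramedic-certified: Harlow and Marchetti (paramedic-certified) before Brennan (not paramedic-certified).
Harlow and Marchetti both have badge number 177, so the next rule applies.
Harlow and Marchetti both have date of academy graduation 6 Dec 1998, so the next rule applies.
Among Harlow and Marchetti, alphabetically by surname: Harlow before Marchetti.
Delgado and Tanaka are each not paramedic-certified, so the next rule applies.
Delgado and Tanaka both have badge number 956, so the next rule applies.
Delgado and Tanaka both have date of academy graduation 16 Jul 1998, so the next rule applies.
Among Delgado and Tanaka, alphabetically by surname: Delgado before Tanaka.
Order: Harlow, Marchetti, Brennan, Delgado, Tanaka, Eriksen.

Harlow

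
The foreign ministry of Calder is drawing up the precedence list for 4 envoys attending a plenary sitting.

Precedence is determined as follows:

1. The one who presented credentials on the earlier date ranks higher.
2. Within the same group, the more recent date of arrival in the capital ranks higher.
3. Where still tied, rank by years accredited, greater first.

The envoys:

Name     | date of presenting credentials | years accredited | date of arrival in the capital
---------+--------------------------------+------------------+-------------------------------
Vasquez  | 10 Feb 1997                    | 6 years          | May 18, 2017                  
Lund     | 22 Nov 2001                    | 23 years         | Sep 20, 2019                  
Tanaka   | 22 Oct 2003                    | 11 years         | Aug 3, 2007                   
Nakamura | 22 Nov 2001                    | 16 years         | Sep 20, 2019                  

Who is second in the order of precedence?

By date of presenting credentials (earlier first): Vasquez (10 Feb 1997); then Lund and Nakamura (both 22 Nov 2001); then Tanaka (22 Oct 2003).
Lund and Nakamura both have date of arrival in the capital Sep 20, 2019, so the next rule applies.
Among Lund and Nakamura, by years accredited (higher first): Lund (23 years) before Nakamura (16 years).
Order: Vasquez, Lund, Nakamura, Tanaka.

Lund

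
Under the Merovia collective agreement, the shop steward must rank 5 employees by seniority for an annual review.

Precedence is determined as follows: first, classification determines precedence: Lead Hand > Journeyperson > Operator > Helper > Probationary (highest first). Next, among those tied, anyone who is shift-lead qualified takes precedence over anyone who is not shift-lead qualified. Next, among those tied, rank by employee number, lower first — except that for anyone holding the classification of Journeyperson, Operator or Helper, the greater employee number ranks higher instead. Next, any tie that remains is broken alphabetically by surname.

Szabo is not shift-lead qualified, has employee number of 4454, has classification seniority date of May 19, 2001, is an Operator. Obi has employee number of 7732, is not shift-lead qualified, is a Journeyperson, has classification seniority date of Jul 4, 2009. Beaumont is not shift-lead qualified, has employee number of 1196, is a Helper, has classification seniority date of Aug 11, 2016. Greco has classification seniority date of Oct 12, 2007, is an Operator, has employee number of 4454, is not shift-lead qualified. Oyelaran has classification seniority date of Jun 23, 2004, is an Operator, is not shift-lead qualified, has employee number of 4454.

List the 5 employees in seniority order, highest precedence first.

Obi, Greco, Oyelaran, Szabo, Beaumont

By classification: Obi (Journeyperson); then Greco, Oyelaran and Szabo (Operator); then Beaumont (Helper).
Greco, Oyelaran and Szabo are each not shift-lead qualified, so the next rule applies.
Greco, Oyelaran and Szabo all have employee number 4454, so the next rule applies.
Among Greco, Oyelaran and Szabo, alphabetically by surname: Greco before Oyelaran before Szabo.
Full order: Obi, Greco, Oyelaran, Szabo, Beaumont.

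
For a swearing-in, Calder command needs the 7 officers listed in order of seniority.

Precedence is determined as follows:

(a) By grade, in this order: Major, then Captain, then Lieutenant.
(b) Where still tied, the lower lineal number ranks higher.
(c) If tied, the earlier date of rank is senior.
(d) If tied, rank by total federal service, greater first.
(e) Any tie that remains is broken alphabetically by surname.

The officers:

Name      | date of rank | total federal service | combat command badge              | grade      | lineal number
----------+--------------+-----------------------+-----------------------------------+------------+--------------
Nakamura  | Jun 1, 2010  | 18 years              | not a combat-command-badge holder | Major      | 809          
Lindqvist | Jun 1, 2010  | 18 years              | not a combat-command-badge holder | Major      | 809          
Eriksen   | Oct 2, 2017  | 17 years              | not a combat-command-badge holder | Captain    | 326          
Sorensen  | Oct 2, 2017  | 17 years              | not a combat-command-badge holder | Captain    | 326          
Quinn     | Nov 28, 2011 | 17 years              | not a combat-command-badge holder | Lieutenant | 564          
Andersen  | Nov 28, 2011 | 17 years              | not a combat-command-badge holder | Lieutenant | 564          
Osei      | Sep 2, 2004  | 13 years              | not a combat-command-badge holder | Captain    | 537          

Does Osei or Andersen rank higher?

By grade: Lindqvist and Nakamura (Major); then Eriksen, Sorensen and Osei (Captain); then Andersen and Quinn (Lieutenant).
Lindqvist and Nakamura both have lineal number 809, so the next rule applies.
Lindqvist and Nakamura both have date of rank Jun 1, 2010, so the next rule applies.
Lindqvist and Nakamura both have total federal service 18 years, so the next rule applies.
Among Lindqvist and Nakamura, alphabetically by surname: Lindqvist before Nakamura.
Among Eriksen, Sorensen and Osei, by lineal number (lower first): Eriksen and Sorensen (326) before Osei (537).
Eriksen and Sorensen both have date of rank Oct 2, 2017, so the next rule applies.
Eriksen and Sorensen both have total federal service 17 years, so the next rule applies.
Among Eriksen and Sorensen, alphabetically by surname: Eriksen before Sorensen.
Andersen and Quinn both have lineal number 564, so the next rule applies.
Andersen and Quinn both have date of rank Nov 28, 2011, so the next rule applies.
Andersen and Quinn both have total federal service 17 years, so the next rule applies.
Among Andersen and Quinn, alphabetically by surname: Andersen before Quinn.
So Osei takes precedence.

Osei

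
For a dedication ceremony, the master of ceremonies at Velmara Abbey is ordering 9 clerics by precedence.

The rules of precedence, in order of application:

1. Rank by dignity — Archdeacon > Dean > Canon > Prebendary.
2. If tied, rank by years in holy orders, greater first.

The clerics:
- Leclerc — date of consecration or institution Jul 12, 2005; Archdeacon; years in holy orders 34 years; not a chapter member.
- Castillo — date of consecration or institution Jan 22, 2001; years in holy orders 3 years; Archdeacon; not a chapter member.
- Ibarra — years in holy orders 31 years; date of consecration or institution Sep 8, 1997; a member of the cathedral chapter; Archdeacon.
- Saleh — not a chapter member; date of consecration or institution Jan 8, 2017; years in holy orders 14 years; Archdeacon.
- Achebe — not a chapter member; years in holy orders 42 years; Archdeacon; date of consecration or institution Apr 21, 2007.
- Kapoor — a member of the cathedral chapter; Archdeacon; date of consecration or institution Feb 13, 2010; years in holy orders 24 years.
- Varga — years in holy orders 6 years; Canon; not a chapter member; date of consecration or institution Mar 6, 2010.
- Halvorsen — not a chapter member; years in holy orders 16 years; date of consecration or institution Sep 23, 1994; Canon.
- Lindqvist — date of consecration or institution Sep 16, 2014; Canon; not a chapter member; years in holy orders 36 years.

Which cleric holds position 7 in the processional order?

By dignity: Achebe, Leclerc, Ibarra, Kapoor, Saleh and Castillo (Archdeacon); then Lindqvist, Halvorsen and Varga (Canon).
Among Achebe, Leclerc, Ibarra, Kapoor, Saleh and Castillo, by years in holy orders (higher first): Achebe (42 years) before Leclerc (34 years) before Ibarra (31 years) before Kapoor (24 years) before Saleh (14 years) before Castillo (3 years).
Among Lindqvist, Halvorsen and Varga, by years in holy orders (higher first): Lindqvist (36 years) before Halvorsen (16 years) before Varga (6 years).
Order: Achebe, Leclerc, Ibarra, Kapoor, Saleh, Castillo, Lindqvist, Halvorsen, Varga.

Lindqvist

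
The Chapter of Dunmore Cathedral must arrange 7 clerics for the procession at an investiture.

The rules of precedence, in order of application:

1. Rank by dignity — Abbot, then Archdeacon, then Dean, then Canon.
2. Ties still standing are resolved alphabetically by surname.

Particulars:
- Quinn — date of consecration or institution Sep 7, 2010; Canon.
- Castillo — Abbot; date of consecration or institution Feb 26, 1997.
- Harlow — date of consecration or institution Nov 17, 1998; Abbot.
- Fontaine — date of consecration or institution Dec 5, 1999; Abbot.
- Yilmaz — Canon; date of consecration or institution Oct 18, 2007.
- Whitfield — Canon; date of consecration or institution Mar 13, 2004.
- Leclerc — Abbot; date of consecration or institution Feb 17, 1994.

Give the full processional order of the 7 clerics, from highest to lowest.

Castillo, Fontaine, Harlow, Leclerc, Quinn, Whitfield, Yilmaz

By dignity: Castillo, Fontaine, Harlow and Leclerc (Abbot); then Quinn, Whitfield and Yilmaz (Canon).
Among Castillo, Fontaine, Harlow and Leclerc, alphabetically by surname: Castillo before Fontaine before Harlow before Leclerc.
Among Quinn, Whitfield and Yilmaz, alphabetically by surname: Quinn before Whitfield before Yilmaz.
Full order: Castillo, Fontaine, Harlow, Leclerc, Quinn, Whitfield, Yilmaz.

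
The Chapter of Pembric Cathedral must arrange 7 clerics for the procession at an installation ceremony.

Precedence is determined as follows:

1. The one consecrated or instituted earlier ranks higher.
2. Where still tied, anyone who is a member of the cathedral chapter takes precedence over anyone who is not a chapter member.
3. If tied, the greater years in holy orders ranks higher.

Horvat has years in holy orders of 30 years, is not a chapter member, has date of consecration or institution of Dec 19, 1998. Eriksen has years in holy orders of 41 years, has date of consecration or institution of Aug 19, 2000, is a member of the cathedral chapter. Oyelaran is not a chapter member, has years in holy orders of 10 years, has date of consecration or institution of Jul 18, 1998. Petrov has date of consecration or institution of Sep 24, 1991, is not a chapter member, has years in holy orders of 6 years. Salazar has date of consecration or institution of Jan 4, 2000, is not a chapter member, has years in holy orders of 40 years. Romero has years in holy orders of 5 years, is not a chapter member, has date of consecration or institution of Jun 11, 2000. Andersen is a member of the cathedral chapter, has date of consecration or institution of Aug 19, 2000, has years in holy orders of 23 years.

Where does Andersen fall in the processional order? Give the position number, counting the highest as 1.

By date of consecration or institution (earlier first): Petrov (Sep 24, 1991); then Oyelaran (Jul 18, 1998); then Horvat (Dec 19, 1998); then Salazar (Jan 4, 2000); then Romero (Jun 11, 2000); then Eriksen and Andersen (both Aug 19, 2000).
Eriksen and Andersen are each a member of the cathedral chapter, so the next rule applies.
Among Eriksen and Andersen, by years in holy orders (higher first): Eriksen (41 years) before Andersen (23 years).
Order: Petrov, Oyelaran, Horvat, Salazar, Romero, Eriksen, Andersen. So position 7.

7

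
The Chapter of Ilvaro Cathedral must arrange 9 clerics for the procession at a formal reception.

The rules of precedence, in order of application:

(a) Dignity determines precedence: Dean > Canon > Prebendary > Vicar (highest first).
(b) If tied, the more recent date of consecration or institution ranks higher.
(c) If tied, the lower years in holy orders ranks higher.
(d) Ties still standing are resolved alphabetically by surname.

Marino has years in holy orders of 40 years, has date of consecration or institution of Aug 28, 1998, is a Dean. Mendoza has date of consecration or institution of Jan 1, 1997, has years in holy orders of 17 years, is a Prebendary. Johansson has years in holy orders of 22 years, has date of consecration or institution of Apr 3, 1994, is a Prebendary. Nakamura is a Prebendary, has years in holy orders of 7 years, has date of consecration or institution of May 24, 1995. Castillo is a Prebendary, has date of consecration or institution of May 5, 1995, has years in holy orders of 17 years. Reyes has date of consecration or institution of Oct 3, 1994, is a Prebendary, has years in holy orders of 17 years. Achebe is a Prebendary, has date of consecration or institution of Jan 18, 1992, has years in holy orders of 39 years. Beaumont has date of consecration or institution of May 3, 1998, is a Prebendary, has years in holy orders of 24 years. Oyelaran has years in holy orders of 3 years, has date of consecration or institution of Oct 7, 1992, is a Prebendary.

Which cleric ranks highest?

Marino

By dignity: Marino (Dean); then Beaumont, Mendoza, Nakamura, Castillo, Reyes, Johansson, Oyelaran and Achebe (Prebendary).
Among Beaumont, Mendoza, Nakamura, Castillo, Reyes, Johansson, Oyelaran and Achebe, by date of consecration or institution (later first): Beaumont (May 3, 1998) before Mendoza (Jan 1, 1997) before Nakamura (May 24, 1995) before Castillo (May 5, 1995) before Reyes (Oct 3, 1994) before Johansson (Apr 3, 1994) before Oyelaran (Oct 7, 1992) before Achebe (Jan 18, 1992).
Order: Marino, Beaumont, Mendoza, Nakamura, Castillo, Reyes, Johansson, Oyelaran, Achebe.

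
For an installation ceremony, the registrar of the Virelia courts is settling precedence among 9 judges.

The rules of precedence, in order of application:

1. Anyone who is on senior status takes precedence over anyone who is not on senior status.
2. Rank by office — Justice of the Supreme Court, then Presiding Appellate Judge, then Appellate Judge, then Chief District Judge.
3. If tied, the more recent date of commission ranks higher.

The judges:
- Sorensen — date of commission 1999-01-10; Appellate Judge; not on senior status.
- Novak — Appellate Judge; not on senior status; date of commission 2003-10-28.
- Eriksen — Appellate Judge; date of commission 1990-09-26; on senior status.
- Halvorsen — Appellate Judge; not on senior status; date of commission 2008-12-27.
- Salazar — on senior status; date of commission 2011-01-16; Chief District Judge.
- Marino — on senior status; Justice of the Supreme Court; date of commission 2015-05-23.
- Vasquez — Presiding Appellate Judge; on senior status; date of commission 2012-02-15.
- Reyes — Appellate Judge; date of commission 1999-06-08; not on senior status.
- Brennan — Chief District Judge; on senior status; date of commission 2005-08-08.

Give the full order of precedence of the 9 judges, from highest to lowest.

Marino, Vasquez, Eriksen, Salazar, Brennan, Halvorsen, Novak, Reyes, Sorensen

By the first rule: Marino, Vasquez, Eriksen, Salazar and Brennan (each on senior status); then Halvorsen, Novak, Reyes and Sorensen (each not on senior status).
Among Marino, Vasquez, Eriksen, Salazar and Brennan, by office: Marino (Justice of the Supreme Court) before Vasquez (Presiding Appellate Judge) before Eriksen (Appellate Judge) before Salazar and Brennan (Chief District Judge).
Among Salazar and Brennan, by date of commission (later first): Salazar (2011-01-16) before Brennan (2005-08-08).
Halvorsen, Novak, Reyes and Sorensen are each Appellate Judge, so the next rule applies.
Among Halvorsen, Novak, Reyes and Sorensen, by date of commission (later first): Halvorsen (2008-12-27) before Novak (2003-10-28) before Reyes (1999-06-08) before Sorensen (1999-01-10).
Full order: Marino, Vasquez, Eriksen, Salazar, Brennan, Halvorsen, Novak, Reyes, Sorensen.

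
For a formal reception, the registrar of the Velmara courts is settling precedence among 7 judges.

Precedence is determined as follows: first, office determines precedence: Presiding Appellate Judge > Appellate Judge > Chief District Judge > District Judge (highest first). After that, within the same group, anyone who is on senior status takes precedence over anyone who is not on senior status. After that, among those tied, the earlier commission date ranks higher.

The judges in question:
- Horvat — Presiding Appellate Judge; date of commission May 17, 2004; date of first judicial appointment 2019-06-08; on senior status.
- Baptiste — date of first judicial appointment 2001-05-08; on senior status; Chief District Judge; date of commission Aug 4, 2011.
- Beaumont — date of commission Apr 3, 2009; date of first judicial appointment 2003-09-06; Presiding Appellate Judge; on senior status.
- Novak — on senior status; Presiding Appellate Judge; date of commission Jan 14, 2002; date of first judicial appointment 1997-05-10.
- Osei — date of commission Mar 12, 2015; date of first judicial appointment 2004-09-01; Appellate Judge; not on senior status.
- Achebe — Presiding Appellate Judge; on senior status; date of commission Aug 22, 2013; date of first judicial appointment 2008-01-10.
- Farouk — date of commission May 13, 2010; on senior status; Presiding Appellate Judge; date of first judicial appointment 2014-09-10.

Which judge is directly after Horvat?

Beaumont

By office: Novak, Horvat, Beaumont, Farouk and Achebe (Presiding Appellate Judge); then Osei (Appellate Judge); then Baptiste (Chief District Judge).
Novak, Horvat, Beaumont, Farouk and Achebe are each on senior status, so the next rule applies.
Among Novak, Horvat, Beaumont, Farouk and Achebe, by date of commission (earlier first): Novak (Jan 14, 2002) before Horvat (May 17, 2004) before Beaumont (Apr 3, 2009) before Farouk (May 13, 2010) before Achebe (Aug 22, 2013).
Order: Novak, Horvat, Beaumont, Farouk, Achebe, Osei, Baptiste.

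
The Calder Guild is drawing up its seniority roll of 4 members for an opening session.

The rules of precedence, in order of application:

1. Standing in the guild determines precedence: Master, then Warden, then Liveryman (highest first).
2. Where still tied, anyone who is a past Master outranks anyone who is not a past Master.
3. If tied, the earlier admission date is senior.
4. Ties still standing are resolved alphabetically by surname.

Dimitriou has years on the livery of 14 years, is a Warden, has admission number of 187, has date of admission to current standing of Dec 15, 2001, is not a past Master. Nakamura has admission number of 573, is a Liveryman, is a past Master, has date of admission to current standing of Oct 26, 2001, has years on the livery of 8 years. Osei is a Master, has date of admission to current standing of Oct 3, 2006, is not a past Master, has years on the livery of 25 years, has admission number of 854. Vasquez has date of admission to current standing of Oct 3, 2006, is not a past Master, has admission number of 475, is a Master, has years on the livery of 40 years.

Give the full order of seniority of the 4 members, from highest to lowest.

By standing in the guild: Osei and Vasquez (Master); then Dimitriou (Warden); then Nakamura (Liveryman).
Osei and Vasquez are each not a past Master, so the next rule applies.
Osei and Vasquez both have date of admission to current standing Oct 3, 2006, so the next rule applies.
Among Osei and Vasquez, alphabetically by surname: Osei before Vasquez.
Full order: Osei, Vasquez, Dimitriou, Nakamura.

Osei, Vasquez, Dimitriou, Nakamura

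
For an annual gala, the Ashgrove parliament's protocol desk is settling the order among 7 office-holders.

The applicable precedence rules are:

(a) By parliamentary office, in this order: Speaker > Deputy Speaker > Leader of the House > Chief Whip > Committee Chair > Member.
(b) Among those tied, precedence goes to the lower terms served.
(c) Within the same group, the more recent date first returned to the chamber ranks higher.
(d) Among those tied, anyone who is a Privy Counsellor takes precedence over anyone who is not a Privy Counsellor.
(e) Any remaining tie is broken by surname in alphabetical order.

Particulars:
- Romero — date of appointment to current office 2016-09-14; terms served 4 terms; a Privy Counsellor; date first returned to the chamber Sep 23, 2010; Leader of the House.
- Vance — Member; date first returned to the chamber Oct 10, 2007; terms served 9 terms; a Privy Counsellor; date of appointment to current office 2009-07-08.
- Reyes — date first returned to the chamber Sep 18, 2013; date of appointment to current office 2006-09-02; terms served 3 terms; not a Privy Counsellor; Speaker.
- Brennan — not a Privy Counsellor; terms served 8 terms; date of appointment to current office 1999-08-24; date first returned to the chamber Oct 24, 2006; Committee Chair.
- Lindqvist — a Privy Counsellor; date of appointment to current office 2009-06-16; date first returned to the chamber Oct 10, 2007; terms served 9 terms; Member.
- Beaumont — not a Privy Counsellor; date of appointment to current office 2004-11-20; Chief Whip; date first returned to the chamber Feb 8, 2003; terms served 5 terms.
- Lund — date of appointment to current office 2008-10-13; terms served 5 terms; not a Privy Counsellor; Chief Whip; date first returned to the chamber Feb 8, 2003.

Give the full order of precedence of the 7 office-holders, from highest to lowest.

By parliamentary office: Reyes (Speaker); then Romero (Leader of the House); then Beaumont and Lund (Chief Whip); then Brennan (Committee Chair); then Lindqvist and Vance (Member).
Beaumont and Lund both have terms served 5 terms, so the next rule applies.
Beaumont and Lund both have date first returned to the chamber Feb 8, 2003, so the next rule applies.
Beaumont and Lund are each not a Privy Counsellor, so the next rule applies.
Among Beaumont and Lund, alphabetically by surname: Beaumont before Lund.
Lindqvist and Vance both have terms served 9 terms, so the next rule applies.
Lindqvist and Vance both have date first returned to the chamber Oct 10, 2007, so the next rule applies.
Lindqvist and Vance are each a Privy Counsellor, so the next rule applies.
Among Lindqvist and Vance, alphabetically by surname: Lindqvist before Vance.
Full order: Reyes, Romero, Beaumont, Lund, Brennan, Lindqvist, Vance.

Reyes, Romero, Beaumont, Lund, Brennan, Lindqvist, Vance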